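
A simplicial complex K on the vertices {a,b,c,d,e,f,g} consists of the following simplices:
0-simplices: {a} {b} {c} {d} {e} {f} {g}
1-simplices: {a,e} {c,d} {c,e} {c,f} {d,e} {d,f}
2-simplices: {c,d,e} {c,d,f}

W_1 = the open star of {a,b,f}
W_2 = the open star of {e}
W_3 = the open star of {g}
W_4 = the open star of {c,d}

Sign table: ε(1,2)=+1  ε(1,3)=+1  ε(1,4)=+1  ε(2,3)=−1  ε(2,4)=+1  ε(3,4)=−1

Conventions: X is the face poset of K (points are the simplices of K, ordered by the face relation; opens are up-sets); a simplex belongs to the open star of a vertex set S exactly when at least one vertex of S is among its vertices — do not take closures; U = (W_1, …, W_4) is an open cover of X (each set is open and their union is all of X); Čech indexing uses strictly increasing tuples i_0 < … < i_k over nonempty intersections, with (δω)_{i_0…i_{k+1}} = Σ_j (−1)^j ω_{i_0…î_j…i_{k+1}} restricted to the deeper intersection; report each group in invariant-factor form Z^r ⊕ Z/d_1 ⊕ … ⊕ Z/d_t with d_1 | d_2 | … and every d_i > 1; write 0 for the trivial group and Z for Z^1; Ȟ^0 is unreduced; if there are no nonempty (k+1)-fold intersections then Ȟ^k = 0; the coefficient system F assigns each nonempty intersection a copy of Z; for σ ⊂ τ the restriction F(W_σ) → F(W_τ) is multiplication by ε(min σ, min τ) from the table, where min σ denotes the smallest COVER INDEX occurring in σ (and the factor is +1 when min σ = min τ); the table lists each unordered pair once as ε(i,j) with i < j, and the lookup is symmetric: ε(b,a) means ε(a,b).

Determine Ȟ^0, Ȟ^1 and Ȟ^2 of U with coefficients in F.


nonempty intersections:
  W1={{a},{b},{f},{a,e},{c,f},{d,f},{c,d,f}} W2={{e},{a,e},{c,e},{d,e},{c,d,e}} W3={{g}} W4={{c},{d},{c,d},{c,e},{c,f},{d,e},{d,f},{c,d,e},{c,d,f}}
  W12={{a,e}} W14={{c,f},{d,f},{c,d,f}} W24={{c,e},{d,e},{c,d,e}}
C dims 4,3; δ0: rk 2, SNF 1^2
Ȟ^0: (4−2)−0=2 ⇒ Z^2
Ȟ^1: (3−0)−2=1 ⇒ Z
Ȟ^2: (0−0)−0=0 ⇒ 0

Ȟ^0 = Z^2, Ȟ^1 = Z, Ȟ^2 = 0


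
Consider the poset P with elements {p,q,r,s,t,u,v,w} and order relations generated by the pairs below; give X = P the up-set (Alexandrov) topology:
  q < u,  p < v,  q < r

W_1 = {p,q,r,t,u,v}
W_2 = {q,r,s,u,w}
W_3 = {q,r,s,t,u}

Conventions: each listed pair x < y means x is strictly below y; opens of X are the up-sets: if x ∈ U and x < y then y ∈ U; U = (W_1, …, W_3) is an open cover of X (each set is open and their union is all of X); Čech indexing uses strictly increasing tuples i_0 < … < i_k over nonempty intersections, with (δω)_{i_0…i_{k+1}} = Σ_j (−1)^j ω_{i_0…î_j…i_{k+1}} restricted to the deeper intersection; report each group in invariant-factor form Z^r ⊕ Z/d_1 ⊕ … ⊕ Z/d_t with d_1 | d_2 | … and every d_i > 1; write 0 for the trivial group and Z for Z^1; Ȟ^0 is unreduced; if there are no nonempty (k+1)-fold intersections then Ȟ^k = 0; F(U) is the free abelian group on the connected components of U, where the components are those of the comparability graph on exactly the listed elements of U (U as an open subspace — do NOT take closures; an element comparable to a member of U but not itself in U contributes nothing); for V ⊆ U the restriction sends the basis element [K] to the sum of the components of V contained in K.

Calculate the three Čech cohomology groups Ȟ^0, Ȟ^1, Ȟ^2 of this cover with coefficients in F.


Ȟ^0 ≅ Z^5,  Ȟ^1 ≅ 0,  Ȟ^2 ≅ 0

nonempty overlaps:
  W12={q,r,u} W13={q,r,t,u} W23={q,r,s,u}
  W123={q,r,u}
components per intersection:
  W1: {p,v} {q,r,u} {t}
  W2: {q,r,u} {s} {w}
  W3: {q,r,u} {s} {t}
  W12: {q,r,u}
  W13: {q,r,u} {t}
  W23: {q,r,u} {s}
  W123: {q,r,u}
C dims 9,5,1; δ0: rk 4, SNF 1^4; δ1: rk 1, SNF 1^1
degree 0: 9−4−0 = 5 → Ȟ^0 ≅ Z^5
degree 1: 5−1−4 = 0 → Ȟ^1 ≅ 0
degree 2: 1−0−1 = 0 → Ȟ^2 ≅ 0


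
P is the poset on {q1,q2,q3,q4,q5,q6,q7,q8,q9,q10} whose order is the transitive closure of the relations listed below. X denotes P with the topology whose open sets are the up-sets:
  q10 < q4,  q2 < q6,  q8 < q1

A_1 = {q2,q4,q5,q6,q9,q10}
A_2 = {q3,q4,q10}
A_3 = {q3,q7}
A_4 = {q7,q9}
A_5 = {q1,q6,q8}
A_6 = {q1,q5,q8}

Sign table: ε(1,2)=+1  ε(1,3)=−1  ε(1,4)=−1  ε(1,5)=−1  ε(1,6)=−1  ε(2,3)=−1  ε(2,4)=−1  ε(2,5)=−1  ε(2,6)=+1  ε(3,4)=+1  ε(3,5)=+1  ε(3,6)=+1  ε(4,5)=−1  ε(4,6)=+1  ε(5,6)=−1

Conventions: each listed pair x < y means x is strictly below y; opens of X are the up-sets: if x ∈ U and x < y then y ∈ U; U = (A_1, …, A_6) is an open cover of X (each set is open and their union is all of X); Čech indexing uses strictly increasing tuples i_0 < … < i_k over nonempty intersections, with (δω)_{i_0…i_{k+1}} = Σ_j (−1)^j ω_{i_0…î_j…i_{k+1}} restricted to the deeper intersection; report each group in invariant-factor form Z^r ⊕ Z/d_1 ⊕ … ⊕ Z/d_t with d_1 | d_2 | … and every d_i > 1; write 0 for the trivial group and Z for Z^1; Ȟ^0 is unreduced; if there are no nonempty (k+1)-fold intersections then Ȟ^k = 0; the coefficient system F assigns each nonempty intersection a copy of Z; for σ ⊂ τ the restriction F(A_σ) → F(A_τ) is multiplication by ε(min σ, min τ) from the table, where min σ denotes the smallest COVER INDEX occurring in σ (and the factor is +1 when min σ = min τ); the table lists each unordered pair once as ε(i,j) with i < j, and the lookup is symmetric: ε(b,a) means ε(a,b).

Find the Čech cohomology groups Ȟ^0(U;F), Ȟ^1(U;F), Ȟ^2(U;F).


Ȟ^0 = 0, Ȟ^1 = Z ⊕ Z/2, Ȟ^2 = 0

cover nerve:
  A12={q4,q10} A14={q9} A15={q6} A16={q5} A23={q3} A34={q7} A56={q1,q8}
C dims 6,7; δ0: rk 6, SNF 1^5·2
Ȟ^0: (6−6)−0=0 ⇒ 0
Ȟ^1: (7−0)−6=1 plus torsion [2] ⇒ Z ⊕ Z/2
Ȟ^2: (0−0)−0=0 ⇒ 0


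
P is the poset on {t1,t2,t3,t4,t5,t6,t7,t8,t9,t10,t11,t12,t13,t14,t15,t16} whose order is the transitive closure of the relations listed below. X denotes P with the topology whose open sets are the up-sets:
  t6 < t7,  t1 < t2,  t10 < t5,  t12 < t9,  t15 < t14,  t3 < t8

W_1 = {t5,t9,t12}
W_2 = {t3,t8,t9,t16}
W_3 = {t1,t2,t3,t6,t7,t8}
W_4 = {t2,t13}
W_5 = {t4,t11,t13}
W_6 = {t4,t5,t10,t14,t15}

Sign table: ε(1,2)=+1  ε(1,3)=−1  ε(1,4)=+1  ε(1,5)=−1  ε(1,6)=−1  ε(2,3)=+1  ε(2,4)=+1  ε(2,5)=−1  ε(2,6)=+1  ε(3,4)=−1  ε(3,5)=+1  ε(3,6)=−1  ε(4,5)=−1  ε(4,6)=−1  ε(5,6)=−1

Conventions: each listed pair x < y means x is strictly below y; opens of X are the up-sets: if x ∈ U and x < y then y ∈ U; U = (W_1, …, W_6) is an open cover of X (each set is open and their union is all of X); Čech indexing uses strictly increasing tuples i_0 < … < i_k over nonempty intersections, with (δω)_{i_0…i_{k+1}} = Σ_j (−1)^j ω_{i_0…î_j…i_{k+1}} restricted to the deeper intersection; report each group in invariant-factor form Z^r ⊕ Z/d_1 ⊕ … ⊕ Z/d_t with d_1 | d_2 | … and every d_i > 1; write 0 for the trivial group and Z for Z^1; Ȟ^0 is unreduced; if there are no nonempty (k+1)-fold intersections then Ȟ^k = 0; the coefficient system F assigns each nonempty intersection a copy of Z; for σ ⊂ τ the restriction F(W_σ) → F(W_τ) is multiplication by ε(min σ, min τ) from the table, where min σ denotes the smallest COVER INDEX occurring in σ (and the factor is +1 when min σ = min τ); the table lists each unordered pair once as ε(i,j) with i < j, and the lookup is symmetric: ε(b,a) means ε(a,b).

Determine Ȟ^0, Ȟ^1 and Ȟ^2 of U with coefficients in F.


nerve simplices:
  W12={t9} W16={t5} W23={t3,t8} W34={t2} W45={t13} W56={t4}
C dims 6,6; δ0: rk 5, SNF 1^5
degree 0: 6−5−0 = 1 → Ȟ^0 ≅ Z
degree 1: 6−0−5 = 1 → Ȟ^1 ≅ Z
degree 2: 0−0−0 = 0 → Ȟ^2 ≅ 0

Ȟ^0 = Z, Ȟ^1 = Z and Ȟ^2 = 0


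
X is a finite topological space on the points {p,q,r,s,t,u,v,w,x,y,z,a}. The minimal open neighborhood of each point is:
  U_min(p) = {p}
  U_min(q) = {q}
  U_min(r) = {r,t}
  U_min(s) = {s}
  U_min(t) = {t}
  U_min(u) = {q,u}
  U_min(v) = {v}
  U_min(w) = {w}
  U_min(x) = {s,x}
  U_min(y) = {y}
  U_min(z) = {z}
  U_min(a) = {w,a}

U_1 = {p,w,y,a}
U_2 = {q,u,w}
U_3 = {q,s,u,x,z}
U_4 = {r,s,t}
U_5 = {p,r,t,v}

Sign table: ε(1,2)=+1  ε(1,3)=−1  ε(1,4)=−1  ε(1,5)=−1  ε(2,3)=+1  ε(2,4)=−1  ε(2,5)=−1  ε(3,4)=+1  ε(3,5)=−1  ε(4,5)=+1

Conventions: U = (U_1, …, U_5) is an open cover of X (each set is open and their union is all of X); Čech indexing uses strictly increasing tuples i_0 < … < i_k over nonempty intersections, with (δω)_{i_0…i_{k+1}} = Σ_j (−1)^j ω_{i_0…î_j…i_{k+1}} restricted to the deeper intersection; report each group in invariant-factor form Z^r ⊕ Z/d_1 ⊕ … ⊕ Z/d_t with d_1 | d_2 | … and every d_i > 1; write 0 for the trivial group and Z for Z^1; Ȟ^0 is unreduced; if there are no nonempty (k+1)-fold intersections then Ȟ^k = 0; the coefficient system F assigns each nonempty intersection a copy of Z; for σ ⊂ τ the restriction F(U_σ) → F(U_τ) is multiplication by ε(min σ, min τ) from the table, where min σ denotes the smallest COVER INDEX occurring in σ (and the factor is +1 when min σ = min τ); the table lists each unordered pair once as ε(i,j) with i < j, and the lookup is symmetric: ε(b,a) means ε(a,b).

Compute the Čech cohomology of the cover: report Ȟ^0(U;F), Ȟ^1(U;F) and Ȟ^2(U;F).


nerve of the cover:
  U12={w} U15={p} U23={q,u} U34={s} U45={r,t}
C dims 5,5; δ0: rk 5, SNF 1^4·2
Ȟ^0 = (5 − 5) − 0 = 0, so Ȟ^0 ≅ 0
Ȟ^1 = (5 − 0) − 5 = 0 plus torsion [2], so Ȟ^1 ≅ Z/2
Ȟ^2 = (0 − 0) − 0 = 0, so Ȟ^2 ≅ 0

Ȟ^0(U;F) ≅ 0,  Ȟ^1(U;F) ≅ Z/2,  Ȟ^2(U;F) ≅ 0


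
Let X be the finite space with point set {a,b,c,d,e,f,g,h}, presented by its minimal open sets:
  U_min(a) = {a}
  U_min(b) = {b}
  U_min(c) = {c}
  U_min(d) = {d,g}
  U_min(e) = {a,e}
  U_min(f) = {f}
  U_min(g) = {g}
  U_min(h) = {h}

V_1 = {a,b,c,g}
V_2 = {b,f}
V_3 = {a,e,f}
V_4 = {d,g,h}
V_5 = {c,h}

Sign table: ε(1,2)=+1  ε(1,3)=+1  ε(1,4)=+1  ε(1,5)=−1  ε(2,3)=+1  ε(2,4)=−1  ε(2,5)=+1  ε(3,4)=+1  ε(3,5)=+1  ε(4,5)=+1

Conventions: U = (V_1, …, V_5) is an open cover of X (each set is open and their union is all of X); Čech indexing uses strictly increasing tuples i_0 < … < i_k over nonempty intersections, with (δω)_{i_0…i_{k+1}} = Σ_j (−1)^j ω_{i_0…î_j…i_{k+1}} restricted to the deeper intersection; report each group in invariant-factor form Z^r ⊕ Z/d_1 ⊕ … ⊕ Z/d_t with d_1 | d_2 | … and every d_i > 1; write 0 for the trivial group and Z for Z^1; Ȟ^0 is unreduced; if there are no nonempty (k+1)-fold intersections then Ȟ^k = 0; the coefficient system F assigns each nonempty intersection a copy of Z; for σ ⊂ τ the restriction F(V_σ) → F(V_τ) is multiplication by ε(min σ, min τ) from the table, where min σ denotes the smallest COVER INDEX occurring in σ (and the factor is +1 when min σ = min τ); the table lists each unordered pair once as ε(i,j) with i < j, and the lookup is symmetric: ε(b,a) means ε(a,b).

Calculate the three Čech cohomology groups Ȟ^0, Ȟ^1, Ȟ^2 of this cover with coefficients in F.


Ȟ^0 ≅ 0,  Ȟ^1 ≅ Z ⊕ Z/2,  Ȟ^2 ≅ 0

intersection data:
  V12={b} V13={a} V14={g} V15={c} V23={f} V45={h}
C dims 5,6; δ0: rk 5, SNF 1^4·2
Ȟ^0 = (5 − 5) − 0 = 0, so Ȟ^0 ≅ 0
Ȟ^1 = (6 − 0) − 5 = 1 plus torsion [2], so Ȟ^1 ≅ Z ⊕ Z/2
Ȟ^2 = (0 − 0) − 0 = 0, so Ȟ^2 ≅ 0


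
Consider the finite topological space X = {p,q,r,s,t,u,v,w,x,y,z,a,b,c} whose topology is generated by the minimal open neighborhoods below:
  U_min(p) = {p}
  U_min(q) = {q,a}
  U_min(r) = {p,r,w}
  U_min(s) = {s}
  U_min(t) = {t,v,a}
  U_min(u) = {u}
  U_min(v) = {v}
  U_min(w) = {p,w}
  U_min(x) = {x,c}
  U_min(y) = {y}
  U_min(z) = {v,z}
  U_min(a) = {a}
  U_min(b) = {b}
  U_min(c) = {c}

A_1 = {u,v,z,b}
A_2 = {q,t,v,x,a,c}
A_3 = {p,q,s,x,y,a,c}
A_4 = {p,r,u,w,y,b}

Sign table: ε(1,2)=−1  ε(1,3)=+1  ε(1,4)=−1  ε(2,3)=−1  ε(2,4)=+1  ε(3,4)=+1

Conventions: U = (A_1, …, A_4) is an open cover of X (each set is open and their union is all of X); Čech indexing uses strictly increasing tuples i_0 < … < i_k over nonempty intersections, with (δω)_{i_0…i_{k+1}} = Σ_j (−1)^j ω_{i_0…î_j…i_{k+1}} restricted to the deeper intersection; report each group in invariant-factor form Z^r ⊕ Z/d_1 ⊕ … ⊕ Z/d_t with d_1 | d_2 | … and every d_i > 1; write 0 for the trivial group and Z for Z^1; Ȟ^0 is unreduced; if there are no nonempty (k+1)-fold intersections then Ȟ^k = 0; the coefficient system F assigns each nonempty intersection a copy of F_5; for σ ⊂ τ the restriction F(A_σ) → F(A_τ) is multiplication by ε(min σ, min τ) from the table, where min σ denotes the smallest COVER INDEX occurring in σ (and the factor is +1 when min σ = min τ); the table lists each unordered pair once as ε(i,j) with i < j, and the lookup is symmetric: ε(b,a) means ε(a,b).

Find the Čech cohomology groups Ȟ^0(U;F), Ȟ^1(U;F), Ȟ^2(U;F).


Ȟ^0(U;F) ≅ 0, Ȟ^1(U;F) ≅ 0 and Ȟ^2(U;F) ≅ 0

nerve of the cover:
  A12={v} A14={u,b} A23={q,x,a,c} A34={p,y}
C dims 4,4; δ0: rk_F5 4
Ȟ^0 = (4 − 4) − 0 = 0, so Ȟ^0 ≅ 0
Ȟ^1 = (4 − 0) − 4 = 0, so Ȟ^1 ≅ 0
Ȟ^2 = (0 − 0) − 0 = 0, so Ȟ^2 ≅ 0


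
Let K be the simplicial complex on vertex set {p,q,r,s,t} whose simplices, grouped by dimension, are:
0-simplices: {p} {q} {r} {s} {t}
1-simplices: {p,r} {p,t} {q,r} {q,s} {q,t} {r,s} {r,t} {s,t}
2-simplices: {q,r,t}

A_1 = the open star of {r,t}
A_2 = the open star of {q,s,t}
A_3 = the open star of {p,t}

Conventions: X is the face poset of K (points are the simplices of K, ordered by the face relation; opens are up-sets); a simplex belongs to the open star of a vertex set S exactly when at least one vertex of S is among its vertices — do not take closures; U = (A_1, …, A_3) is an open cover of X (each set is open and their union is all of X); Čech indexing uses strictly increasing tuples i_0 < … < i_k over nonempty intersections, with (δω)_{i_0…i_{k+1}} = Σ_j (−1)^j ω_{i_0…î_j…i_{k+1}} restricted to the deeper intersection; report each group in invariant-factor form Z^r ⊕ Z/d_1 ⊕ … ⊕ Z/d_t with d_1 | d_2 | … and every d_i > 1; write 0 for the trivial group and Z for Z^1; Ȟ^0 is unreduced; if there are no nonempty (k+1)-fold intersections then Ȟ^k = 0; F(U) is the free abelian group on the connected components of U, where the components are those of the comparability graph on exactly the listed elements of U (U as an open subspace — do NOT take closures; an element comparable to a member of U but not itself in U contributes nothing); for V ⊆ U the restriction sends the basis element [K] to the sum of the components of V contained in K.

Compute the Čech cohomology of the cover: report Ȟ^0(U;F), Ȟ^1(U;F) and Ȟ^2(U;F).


Ȟ^0(U;F) ≅ Z,  Ȟ^1(U;F) ≅ Z^2,  Ȟ^2(U;F) ≅ 0

nerve of the cover:
  A1={{r},{t},{p,r},{p,t},{q,r},{q,t},{r,s},{r,t},{s,t},{q,r,t}} A2={{q},{s},{t},{p,t},{q,r},{q,s},{q,t},{r,s},{r,t},{s,t},{q,r,t}} A3={{p},{t},{p,r},{p,t},{q,t},{r,t},{s,t},{q,r,t}}
  A12={{t},{p,t},{q,r},{q,t},{r,s},{r,t},{s,t},{q,r,t}} A13={{t},{p,r},{p,t},{q,t},{r,t},{s,t},{q,r,t}} A23={{t},{p,t},{q,t},{r,t},{s,t},{q,r,t}}
  A123={{t},{p,t},{q,t},{r,t},{s,t},{q,r,t}}
components per intersection:
  A1: {{r},{t},{p,r},{p,t},{q,r},{q,t},{r,s},{r,t},{s,t},{q,r,t}}
  A2: {{q},{s},{t},{p,t},{q,r},{q,s},{q,t},{r,s},{r,t},{s,t},{q,r,t}}
  A3: {{p},{t},{p,r},{p,t},{q,t},{r,t},{s,t},{q,r,t}}
  A12: {{t},{p,t},{q,r},{q,t},{r,t},{s,t},{q,r,t}} {{r,s}}
  A13: {{t},{p,t},{q,t},{r,t},{s,t},{q,r,t}} {{p,r}}
  A23: {{t},{p,t},{q,t},{r,t},{s,t},{q,r,t}}
  A123: {{t},{p,t},{q,t},{r,t},{s,t},{q,r,t}}
C dims 3,5,1; δ0: rk 2, SNF 1^2; δ1: rk 1, SNF 1^1
Ȟ^0 = (3 − 2) − 0 = 1, so Ȟ^0 ≅ Z
Ȟ^1 = (5 − 1) − 2 = 2, so Ȟ^1 ≅ Z^2
Ȟ^2 = (1 − 0) − 1 = 0, so Ȟ^2 ≅ 0


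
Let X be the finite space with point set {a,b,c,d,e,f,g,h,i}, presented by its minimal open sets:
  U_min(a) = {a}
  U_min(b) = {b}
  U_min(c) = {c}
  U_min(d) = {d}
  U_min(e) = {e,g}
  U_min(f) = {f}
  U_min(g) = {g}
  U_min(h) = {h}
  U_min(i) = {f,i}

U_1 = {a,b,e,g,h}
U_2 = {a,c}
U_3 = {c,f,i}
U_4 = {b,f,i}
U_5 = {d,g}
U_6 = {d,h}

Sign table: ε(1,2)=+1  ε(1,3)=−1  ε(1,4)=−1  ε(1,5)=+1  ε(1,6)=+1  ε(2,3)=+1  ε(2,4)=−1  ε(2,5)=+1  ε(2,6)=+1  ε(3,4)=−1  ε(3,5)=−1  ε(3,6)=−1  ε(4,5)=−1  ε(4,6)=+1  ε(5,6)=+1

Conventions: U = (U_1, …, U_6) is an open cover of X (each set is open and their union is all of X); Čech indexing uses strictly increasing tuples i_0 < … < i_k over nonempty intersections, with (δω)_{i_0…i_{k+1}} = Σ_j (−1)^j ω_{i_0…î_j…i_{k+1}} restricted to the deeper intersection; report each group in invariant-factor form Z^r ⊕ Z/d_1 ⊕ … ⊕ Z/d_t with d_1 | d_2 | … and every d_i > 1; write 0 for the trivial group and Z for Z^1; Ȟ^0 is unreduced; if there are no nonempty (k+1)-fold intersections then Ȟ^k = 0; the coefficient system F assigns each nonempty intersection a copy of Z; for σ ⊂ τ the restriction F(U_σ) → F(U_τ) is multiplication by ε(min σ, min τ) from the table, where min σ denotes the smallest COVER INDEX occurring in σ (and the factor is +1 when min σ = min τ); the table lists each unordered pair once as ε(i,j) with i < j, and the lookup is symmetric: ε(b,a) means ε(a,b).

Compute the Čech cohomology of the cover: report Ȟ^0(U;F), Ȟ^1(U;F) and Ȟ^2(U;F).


Ȟ^0 ≅ Z; Ȟ^1 ≅ Z^2; Ȟ^2 ≅ 0

intersection data:
  U12={a} U14={b} U15={g} U16={h} U23={c} U34={f,i} U56={d}
C dims 6,7; δ0: rk 5, SNF 1^5
Ȟ^0 = (6 − 5) − 0 = 1, so Ȟ^0 ≅ Z
Ȟ^1 = (7 − 0) − 5 = 2, so Ȟ^1 ≅ Z^2
Ȟ^2 = (0 − 0) − 0 = 0, so Ȟ^2 ≅ 0


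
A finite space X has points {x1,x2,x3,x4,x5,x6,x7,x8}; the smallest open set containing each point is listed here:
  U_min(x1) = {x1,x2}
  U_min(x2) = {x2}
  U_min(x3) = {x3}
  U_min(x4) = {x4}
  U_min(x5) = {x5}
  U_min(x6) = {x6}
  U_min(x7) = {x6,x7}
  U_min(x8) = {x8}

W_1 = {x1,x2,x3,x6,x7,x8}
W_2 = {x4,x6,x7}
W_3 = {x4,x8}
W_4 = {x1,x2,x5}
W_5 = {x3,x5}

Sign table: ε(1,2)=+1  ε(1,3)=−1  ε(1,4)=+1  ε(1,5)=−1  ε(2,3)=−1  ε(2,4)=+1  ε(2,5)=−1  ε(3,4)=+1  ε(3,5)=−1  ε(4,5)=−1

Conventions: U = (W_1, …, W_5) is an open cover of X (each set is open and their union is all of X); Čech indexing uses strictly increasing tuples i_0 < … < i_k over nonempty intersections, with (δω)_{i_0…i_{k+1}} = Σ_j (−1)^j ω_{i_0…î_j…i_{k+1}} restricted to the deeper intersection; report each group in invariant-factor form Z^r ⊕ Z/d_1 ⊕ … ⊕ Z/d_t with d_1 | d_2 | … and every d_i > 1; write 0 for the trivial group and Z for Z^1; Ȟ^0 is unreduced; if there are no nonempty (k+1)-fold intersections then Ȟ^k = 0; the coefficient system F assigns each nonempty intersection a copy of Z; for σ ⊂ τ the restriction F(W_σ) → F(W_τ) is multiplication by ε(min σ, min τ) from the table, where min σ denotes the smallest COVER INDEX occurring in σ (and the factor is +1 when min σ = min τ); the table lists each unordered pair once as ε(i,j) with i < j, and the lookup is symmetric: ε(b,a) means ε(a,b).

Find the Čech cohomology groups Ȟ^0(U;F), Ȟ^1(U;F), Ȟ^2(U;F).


cover nerve:
  W12={x6,x7} W13={x8} W14={x1,x2} W15={x3} W23={x4} W45={x5}
C dims 5,6; δ0: rk 4, SNF 1^4
Ȟ^0: (5−4)−0=1 ⇒ Z
Ȟ^1: (6−0)−4=2 ⇒ Z^2
Ȟ^2: (0−0)−0=0 ⇒ 0

Ȟ^0 ≅ Z; Ȟ^1 ≅ Z^2; Ȟ^2 ≅ 0


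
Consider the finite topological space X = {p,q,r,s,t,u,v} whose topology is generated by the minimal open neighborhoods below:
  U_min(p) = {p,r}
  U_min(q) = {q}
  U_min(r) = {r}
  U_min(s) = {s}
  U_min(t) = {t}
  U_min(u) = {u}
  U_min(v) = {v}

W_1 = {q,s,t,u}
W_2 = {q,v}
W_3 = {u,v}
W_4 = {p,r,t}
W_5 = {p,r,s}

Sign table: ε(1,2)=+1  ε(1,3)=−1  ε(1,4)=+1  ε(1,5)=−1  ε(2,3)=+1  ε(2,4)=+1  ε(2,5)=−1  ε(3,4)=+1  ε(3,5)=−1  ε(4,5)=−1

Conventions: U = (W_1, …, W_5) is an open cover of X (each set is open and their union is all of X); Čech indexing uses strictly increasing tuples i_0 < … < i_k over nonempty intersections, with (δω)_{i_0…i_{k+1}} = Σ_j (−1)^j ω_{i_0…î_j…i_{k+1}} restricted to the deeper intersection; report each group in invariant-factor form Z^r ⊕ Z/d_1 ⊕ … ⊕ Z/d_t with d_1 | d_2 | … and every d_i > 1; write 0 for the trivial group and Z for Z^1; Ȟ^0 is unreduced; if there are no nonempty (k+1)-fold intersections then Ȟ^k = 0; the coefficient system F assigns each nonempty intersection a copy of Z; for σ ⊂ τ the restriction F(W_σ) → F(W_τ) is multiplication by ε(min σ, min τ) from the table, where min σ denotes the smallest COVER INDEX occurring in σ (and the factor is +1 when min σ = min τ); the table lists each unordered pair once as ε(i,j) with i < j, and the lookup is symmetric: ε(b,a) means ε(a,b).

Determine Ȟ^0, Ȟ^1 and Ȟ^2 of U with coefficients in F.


cover nerve:
  W12={q} W13={u} W14={t} W15={s} W23={v} W45={p,r}
C dims 5,6; δ0: rk 5, SNF 1^4·2
Ȟ^0: (5−5)−0=0 ⇒ 0
Ȟ^1: (6−0)−5=1 plus torsion [2] ⇒ Z ⊕ Z/2
Ȟ^2: (0−0)−0=0 ⇒ 0

Ȟ^0 ≅ 0; Ȟ^1 ≅ Z ⊕ Z/2; Ȟ^2 ≅ 0


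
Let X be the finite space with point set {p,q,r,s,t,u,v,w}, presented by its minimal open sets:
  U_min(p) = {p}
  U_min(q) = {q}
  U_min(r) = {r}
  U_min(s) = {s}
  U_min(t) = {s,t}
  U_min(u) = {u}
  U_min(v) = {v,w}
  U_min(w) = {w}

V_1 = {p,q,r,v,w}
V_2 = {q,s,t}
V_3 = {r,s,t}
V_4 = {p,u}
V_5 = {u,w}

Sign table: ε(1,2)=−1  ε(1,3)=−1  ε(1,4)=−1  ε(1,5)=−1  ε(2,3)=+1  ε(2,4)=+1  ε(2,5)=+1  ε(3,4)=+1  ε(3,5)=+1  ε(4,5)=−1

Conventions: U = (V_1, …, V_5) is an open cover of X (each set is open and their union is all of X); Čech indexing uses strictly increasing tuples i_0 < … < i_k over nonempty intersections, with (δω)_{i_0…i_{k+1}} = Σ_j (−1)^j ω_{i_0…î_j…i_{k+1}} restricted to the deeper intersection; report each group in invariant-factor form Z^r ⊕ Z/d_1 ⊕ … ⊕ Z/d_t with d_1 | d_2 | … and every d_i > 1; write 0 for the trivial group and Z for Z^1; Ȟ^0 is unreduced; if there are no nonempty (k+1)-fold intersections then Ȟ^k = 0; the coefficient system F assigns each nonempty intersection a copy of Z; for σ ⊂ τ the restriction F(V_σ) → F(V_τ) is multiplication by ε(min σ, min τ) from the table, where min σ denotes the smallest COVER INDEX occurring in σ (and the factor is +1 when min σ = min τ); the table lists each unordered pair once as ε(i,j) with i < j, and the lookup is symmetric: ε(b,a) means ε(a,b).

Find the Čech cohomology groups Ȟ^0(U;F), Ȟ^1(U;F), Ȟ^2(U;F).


Ȟ^0 = 0; Ȟ^1 = Z ⊕ Z/2; Ȟ^2 = 0

nerve simplices:
  V12={q} V13={r} V14={p} V15={w} V23={s,t} V45={u}
C dims 5,6; δ0: rk 5, SNF 1^4·2
degree 0: 5−5−0 = 0 → Ȟ^0 ≅ 0
degree 1: 6−0−5 = 1 plus torsion [2] → Ȟ^1 ≅ Z ⊕ Z/2
degree 2: 0−0−0 = 0 → Ȟ^2 ≅ 0


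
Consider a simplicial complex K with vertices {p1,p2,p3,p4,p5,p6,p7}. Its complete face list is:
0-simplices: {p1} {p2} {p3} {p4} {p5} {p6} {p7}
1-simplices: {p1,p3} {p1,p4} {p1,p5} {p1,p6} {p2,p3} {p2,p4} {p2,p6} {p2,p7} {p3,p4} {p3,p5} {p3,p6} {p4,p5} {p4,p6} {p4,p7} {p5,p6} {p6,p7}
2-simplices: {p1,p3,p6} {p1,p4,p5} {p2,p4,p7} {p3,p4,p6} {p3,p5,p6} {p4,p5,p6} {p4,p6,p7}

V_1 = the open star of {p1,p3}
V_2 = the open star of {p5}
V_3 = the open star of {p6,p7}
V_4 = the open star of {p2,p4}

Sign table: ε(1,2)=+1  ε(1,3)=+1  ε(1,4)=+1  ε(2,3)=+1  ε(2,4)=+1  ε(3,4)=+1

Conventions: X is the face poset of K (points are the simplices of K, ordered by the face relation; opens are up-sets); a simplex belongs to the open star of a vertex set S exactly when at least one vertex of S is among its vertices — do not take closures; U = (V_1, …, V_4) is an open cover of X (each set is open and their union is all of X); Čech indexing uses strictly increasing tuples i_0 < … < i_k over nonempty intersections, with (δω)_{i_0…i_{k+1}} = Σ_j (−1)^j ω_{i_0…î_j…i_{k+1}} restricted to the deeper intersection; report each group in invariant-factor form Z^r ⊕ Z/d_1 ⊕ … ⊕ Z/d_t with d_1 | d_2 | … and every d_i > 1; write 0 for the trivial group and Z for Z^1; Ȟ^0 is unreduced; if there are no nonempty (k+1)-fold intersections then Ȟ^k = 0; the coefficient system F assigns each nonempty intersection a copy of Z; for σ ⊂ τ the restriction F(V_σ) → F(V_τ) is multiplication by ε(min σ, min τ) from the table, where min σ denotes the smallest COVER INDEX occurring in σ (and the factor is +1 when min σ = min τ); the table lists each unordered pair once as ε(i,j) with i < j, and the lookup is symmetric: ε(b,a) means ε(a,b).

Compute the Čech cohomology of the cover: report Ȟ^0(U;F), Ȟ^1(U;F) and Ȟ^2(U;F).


Ȟ^0(U;F) ≅ Z, Ȟ^1(U;F) ≅ 0, Ȟ^2(U;F) ≅ Z

cover nerve:
  V1={{p1},{p3},{p1,p3},{p1,p4},{p1,p5},{p1,p6},{p2,p3},{p3,p4},{p3,p5},{p3,p6},{p1,p3,p6},{p1,p4,p5},{p3,p4,p6},{p3,p5,p6}} V2={{p5},{p1,p5},{p3,p5},{p4,p5},{p5,p6},{p1,p4,p5},{p3,p5,p6},{p4,p5,p6}} V3={{p6},{p7},{p1,p6},{p2,p6},{p2,p7},{p3,p6},{p4,p6},{p4,p7},{p5,p6},{p6,p7},{p1,p3,p6},{p2,p4,p7},{p3,p4,p6},{p3,p5,p6},{p4,p5,p6},{p4,p6,p7}} V4={{p2},{p4},{p1,p4},{p2,p3},{p2,p4},{p2,p6},{p2,p7},{p3,p4},{p4,p5},{p4,p6},{p4,p7},{p1,p4,p5},{p2,p4,p7},{p3,p4,p6},{p4,p5,p6},{p4,p6,p7}}
  V12={{p1,p5},{p3,p5},{p1,p4,p5},{p3,p5,p6}} V13={{p1,p6},{p3,p6},{p1,p3,p6},{p3,p4,p6},{p3,p5,p6}} V14={{p1,p4},{p2,p3},{p3,p4},{p1,p4,p5},{p3,p4,p6}} V23={{p5,p6},{p3,p5,p6},{p4,p5,p6}} V24={{p4,p5},{p1,p4,p5},{p4,p5,p6}} V34={{p2,p6},{p2,p7},{p4,p6},{p4,p7},{p2,p4,p7},{p3,p4,p6},{p4,p5,p6},{p4,p6,p7}}
  V123={{p3,p5,p6}} V124={{p1,p4,p5}} V134={{p3,p4,p6}} V234={{p4,p5,p6}}
C dims 4,6,4; δ0: rk 3, SNF 1^3; δ1: rk 3, SNF 1^3
Ȟ^0: (4−3)−0=1 ⇒ Z
Ȟ^1: (6−3)−3=0 ⇒ 0
Ȟ^2: (4−0)−3=1 ⇒ Z


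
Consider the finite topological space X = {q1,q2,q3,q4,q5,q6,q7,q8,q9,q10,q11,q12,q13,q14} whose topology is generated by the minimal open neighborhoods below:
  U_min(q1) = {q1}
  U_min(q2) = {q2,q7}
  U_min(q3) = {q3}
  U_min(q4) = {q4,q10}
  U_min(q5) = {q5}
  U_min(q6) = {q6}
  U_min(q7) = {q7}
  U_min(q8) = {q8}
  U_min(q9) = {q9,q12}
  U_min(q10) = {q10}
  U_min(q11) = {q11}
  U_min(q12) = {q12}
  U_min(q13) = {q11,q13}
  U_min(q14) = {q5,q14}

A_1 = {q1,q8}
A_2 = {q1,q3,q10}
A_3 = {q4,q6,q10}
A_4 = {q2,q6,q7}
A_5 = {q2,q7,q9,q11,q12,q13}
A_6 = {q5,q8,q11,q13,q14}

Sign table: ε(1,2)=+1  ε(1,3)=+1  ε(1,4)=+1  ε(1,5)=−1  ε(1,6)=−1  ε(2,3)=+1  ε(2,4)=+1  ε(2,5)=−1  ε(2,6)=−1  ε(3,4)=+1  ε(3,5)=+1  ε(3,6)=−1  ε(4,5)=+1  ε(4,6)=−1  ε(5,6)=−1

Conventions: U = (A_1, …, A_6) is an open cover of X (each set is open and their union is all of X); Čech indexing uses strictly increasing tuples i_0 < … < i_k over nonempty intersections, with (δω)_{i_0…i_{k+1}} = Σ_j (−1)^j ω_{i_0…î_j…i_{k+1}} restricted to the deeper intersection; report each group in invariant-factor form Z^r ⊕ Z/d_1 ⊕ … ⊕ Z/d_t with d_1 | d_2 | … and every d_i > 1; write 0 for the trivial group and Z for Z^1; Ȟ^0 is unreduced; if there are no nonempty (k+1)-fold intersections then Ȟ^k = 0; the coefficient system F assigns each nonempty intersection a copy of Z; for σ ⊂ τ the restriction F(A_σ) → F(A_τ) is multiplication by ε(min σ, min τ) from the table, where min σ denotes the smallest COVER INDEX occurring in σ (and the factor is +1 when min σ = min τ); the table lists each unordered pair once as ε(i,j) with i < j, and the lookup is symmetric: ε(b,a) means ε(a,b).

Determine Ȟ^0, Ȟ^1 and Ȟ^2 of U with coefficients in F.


Ȟ^0(U;F) ≅ Z; Ȟ^1(U;F) ≅ Z; Ȟ^2(U;F) ≅ 0

cover nerve:
  A12={q1} A16={q8} A23={q10} A34={q6} A45={q2,q7} A56={q11,q13}
C dims 6,6; δ0: rk 5, SNF 1^5
Ȟ^0: (6−5)−0=1 ⇒ Z
Ȟ^1: (6−0)−5=1 ⇒ Z
Ȟ^2: (0−0)−0=0 ⇒ 0


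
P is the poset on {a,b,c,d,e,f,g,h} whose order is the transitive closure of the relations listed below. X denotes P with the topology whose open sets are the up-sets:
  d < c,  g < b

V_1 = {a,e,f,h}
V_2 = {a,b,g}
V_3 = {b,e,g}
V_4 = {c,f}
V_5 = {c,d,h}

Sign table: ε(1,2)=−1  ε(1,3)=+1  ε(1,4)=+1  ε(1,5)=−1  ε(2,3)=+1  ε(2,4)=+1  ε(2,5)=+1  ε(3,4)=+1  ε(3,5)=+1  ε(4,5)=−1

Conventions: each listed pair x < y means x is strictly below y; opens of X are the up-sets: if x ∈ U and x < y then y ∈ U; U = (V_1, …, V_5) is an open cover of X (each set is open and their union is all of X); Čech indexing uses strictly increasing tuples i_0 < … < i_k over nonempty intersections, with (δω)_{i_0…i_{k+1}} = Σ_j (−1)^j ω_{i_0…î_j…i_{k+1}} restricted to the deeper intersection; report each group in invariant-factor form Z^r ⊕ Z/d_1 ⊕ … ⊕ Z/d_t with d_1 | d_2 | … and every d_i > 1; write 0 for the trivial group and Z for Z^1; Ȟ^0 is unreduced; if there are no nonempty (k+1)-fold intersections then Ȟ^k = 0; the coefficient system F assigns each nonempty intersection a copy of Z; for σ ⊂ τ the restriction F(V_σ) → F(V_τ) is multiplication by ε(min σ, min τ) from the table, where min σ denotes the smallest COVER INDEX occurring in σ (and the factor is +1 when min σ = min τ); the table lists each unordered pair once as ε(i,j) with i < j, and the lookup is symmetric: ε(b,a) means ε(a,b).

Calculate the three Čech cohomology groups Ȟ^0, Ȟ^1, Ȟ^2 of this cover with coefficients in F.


Ȟ^0(U;F) ≅ 0, Ȟ^1(U;F) ≅ Z ⊕ Z/2 and Ȟ^2(U;F) ≅ 0

intersection data:
  V12={a} V13={e} V14={f} V15={h} V23={b,g} V45={c}
C dims 5,6; δ0: rk 5, SNF 1^4·2
Ȟ^0 = (5 − 5) − 0 = 0, so Ȟ^0 ≅ 0
Ȟ^1 = (6 − 0) − 5 = 1 plus torsion [2], so Ȟ^1 ≅ Z ⊕ Z/2
Ȟ^2 = (0 − 0) − 0 = 0, so Ȟ^2 ≅ 0


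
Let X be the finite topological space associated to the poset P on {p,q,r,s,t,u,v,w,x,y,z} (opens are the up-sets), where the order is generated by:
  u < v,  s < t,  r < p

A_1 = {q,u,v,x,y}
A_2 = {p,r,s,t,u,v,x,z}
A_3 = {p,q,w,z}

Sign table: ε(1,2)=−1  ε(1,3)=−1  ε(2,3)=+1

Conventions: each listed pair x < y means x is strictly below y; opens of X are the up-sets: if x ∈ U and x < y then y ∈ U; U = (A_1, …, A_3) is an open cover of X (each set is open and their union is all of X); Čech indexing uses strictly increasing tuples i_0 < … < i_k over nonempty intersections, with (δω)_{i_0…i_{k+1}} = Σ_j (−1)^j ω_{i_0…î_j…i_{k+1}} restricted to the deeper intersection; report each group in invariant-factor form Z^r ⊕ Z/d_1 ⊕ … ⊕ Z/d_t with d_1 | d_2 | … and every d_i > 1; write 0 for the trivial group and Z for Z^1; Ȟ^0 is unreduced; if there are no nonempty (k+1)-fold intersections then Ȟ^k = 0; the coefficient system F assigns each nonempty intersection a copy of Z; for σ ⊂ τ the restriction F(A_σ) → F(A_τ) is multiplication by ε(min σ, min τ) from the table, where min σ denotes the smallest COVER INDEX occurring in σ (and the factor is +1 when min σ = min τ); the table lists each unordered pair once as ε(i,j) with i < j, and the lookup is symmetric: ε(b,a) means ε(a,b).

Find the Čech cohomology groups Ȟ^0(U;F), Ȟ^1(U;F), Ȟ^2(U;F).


nerve simplices:
  A12={u,v,x} A13={q} A23={p,z}
C dims 3,3; δ0: rk 2, SNF 1^2
degree 0: 3−2−0 = 1 → Ȟ^0 ≅ Z
degree 1: 3−0−2 = 1 → Ȟ^1 ≅ Z
degree 2: 0−0−0 = 0 → Ȟ^2 ≅ 0

Ȟ^0 ≅ Z,  Ȟ^1 ≅ Z,  Ȟ^2 ≅ 0


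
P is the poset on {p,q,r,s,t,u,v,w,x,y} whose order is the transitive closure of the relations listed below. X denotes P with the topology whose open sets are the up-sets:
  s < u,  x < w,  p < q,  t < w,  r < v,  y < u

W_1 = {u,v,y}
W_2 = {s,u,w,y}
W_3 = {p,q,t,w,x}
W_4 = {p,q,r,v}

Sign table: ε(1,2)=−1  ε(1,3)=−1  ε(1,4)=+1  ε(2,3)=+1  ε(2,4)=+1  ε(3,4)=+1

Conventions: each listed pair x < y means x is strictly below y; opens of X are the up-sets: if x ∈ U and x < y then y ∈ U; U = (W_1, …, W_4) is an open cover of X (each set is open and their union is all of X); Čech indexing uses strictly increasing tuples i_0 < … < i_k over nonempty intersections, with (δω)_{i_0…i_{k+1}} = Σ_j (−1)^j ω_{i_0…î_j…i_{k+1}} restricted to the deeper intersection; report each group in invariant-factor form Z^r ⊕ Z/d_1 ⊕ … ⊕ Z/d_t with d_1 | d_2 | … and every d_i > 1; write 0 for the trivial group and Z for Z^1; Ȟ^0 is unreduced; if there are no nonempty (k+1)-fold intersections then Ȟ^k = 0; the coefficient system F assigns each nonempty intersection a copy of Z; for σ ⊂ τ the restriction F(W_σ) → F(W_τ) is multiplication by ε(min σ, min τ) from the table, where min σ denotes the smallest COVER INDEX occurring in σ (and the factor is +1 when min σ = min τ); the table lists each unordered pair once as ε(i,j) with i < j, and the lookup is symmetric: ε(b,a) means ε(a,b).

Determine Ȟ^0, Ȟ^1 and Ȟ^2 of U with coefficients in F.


Ȟ^0 ≅ 0, Ȟ^1 ≅ Z/2, Ȟ^2 ≅ 0

nerve simplices:
  W12={u,y} W14={v} W23={w} W34={p,q}
C dims 4,4; δ0: rk 4, SNF 1^3·2
degree 0: 4−4−0 = 0 → Ȟ^0 ≅ 0
degree 1: 4−0−4 = 0 plus torsion [2] → Ȟ^1 ≅ Z/2
degree 2: 0−0−0 = 0 → Ȟ^2 ≅ 0


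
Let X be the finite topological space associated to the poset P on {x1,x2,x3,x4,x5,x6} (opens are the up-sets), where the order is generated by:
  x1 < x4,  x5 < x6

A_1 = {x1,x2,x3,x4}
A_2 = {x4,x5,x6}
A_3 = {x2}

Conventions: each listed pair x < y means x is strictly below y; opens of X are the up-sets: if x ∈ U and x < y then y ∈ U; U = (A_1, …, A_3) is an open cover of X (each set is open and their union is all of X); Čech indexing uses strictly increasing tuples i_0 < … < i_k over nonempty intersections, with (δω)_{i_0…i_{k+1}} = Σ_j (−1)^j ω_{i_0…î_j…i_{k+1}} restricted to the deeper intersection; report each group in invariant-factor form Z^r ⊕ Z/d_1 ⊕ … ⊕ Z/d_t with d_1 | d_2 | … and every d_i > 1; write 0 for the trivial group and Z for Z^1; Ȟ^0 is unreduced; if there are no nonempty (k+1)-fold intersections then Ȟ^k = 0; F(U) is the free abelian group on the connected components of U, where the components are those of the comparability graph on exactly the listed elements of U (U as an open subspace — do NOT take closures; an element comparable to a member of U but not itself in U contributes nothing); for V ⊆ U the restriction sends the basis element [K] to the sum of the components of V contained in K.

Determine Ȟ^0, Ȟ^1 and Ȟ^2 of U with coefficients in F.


nerve simplices:
  A12={x4} A13={x2}
components per intersection:
  A1: {x1,x4} {x2} {x3}
  A2: {x4} {x5,x6}
  A3: {x2}
  A12: {x4}
  A13: {x2}
C dims 6,2; δ0: rk 2, SNF 1^2
degree 0: 6−2−0 = 4 → Ȟ^0 ≅ Z^4
degree 1: 2−0−2 = 0 → Ȟ^1 ≅ 0
degree 2: 0−0−0 = 0 → Ȟ^2 ≅ 0

Ȟ^0(U;F) ≅ Z^4; Ȟ^1(U;F) ≅ 0; Ȟ^2(U;F) ≅ 0


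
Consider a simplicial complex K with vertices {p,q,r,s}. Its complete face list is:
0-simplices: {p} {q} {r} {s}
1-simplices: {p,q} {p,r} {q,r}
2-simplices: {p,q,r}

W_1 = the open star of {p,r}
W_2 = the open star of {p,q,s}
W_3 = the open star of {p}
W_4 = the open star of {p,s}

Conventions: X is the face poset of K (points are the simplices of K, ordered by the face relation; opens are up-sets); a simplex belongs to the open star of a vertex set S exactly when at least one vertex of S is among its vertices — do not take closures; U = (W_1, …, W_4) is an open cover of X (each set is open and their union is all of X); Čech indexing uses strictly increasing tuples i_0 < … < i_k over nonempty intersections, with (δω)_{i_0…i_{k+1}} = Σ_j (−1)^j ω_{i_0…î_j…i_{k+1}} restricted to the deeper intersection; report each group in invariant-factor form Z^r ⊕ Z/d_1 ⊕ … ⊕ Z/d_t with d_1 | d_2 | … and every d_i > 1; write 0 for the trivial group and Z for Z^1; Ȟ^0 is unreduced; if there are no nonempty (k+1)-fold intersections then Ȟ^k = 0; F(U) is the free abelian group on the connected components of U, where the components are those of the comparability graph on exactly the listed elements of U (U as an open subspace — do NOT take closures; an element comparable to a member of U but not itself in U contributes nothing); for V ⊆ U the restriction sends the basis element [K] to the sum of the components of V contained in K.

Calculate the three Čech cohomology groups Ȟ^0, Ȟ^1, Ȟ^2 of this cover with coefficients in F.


Ȟ^0(U;F) ≅ Z^2, Ȟ^1(U;F) ≅ 0, Ȟ^2(U;F) ≅ 0

nerve simplices:
  W1={{p},{r},{p,q},{p,r},{q,r},{p,q,r}} W2={{p},{q},{s},{p,q},{p,r},{q,r},{p,q,r}} W3={{p},{p,q},{p,r},{p,q,r}} W4={{p},{s},{p,q},{p,r},{p,q,r}}
  W12={{p},{p,q},{p,r},{q,r},{p,q,r}} W13={{p},{p,q},{p,r},{p,q,r}} W14={{p},{p,q},{p,r},{p,q,r}} W23={{p},{p,q},{p,r},{p,q,r}} W24={{p},{s},{p,q},{p,r},{p,q,r}} W34={{p},{p,q},{p,r},{p,q,r}}
  W123={{p},{p,q},{p,r},{p,q,r}} W124={{p},{p,q},{p,r},{p,q,r}} W134={{p},{p,q},{p,r},{p,q,r}} W234={{p},{p,q},{p,r},{p,q,r}}
  W1234={{p},{p,q},{p,r},{p,q,r}}
components per intersection:
  W1: {{p},{r},{p,q},{p,r},{q,r},{p,q,r}}
  W2: {{p},{q},{p,q},{p,r},{q,r},{p,q,r}} {{s}}
  W3: {{p},{p,q},{p,r},{p,q,r}}
  W4: {{p},{p,q},{p,r},{p,q,r}} {{s}}
  W12: {{p},{p,q},{p,r},{q,r},{p,q,r}}
  W13: {{p},{p,q},{p,r},{p,q,r}}
  W14: {{p},{p,q},{p,r},{p,q,r}}
  W23: {{p},{p,q},{p,r},{p,q,r}}
  W24: {{p},{p,q},{p,r},{p,q,r}} {{s}}
  W34: {{p},{p,q},{p,r},{p,q,r}}
  W123: {{p},{p,q},{p,r},{p,q,r}}
  W124: {{p},{p,q},{p,r},{p,q,r}}
  W134: {{p},{p,q},{p,r},{p,q,r}}
  W234: {{p},{p,q},{p,r},{p,q,r}}
  W1234: {{p},{p,q},{p,r},{p,q,r}}
C dims 6,7,4,1; δ0: rk 4, SNF 1^4; δ1: rk 3, SNF 1^3; δ2: rk 1, SNF 1^1
degree 0: 6−4−0 = 2 → Ȟ^0 ≅ Z^2
degree 1: 7−3−4 = 0 → Ȟ^1 ≅ 0
degree 2: 4−1−3 = 0 → Ȟ^2 ≅ 0


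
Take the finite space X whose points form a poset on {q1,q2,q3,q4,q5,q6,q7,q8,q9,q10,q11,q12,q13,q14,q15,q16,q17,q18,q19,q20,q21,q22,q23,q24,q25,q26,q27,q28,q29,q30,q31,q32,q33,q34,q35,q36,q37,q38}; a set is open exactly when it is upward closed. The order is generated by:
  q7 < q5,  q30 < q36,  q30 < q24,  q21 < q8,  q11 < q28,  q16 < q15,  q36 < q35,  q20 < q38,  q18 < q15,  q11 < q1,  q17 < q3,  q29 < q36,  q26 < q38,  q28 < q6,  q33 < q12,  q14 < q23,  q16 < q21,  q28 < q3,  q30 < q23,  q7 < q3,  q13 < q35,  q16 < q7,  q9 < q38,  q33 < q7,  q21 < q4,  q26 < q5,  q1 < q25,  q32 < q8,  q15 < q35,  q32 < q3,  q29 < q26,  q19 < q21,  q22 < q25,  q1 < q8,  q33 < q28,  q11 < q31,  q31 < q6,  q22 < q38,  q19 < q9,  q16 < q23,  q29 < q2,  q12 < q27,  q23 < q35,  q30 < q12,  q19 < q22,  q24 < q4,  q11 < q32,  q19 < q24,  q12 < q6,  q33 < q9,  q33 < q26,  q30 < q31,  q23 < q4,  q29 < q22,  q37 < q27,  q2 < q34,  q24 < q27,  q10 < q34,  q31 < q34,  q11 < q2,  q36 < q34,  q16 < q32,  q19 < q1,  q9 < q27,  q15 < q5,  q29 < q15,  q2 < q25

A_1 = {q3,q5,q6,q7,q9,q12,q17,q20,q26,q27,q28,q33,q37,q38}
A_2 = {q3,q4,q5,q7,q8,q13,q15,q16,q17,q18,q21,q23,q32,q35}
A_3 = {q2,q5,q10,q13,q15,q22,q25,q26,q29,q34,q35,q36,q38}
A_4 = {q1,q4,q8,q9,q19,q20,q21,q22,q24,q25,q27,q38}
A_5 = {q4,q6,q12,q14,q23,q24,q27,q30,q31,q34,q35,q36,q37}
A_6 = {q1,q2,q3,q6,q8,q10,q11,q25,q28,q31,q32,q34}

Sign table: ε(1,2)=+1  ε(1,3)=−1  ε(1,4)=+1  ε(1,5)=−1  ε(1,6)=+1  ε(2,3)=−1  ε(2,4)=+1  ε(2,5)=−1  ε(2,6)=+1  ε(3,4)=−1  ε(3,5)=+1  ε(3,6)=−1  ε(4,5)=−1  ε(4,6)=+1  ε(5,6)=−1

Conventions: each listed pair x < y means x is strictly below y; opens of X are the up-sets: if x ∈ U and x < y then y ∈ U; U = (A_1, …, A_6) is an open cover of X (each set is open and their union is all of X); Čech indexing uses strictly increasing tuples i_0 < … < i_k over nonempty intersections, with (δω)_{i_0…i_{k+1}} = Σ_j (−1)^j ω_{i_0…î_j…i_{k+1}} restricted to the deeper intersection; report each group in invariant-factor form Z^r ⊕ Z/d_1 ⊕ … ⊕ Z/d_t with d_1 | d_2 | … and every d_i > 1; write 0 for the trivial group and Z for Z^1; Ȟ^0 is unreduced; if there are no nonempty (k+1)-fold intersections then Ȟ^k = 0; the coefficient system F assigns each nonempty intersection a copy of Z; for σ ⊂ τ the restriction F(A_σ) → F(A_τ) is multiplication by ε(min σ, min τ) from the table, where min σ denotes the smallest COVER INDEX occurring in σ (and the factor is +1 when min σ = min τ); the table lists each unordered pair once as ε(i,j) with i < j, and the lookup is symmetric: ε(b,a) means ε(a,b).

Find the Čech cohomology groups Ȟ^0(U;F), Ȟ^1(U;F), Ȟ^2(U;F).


nonempty intersections:
  A12={q3,q5,q7,q17} A13={q5,q26,q38} A14={q9,q20,q27,q38} A15={q6,q12,q27,q37} A16={q3,q6,q28} A23={q5,q13,q15,q35} A24={q4,q8,q21} A25={q4,q23,q35} A26={q3,q8,q32} A34={q22,q25,q38} A35={q34,q35,q36} A36={q2,q10,q25,q34} A45={q4,q24,q27} A46={q1,q8,q25} A56={q6,q31,q34}
  A123={q5} A126={q3} A134={q38} A145={q27} A156={q6} A235={q35} A245={q4} A246={q8} A346={q25} A356={q34}
C dims 6,15,10; δ0: rk 5, SNF 1^5; δ1: rk 10, SNF 1^9·2
Ȟ^0: (6−5)−0=1 ⇒ Z
Ȟ^1: (15−10)−5=0 ⇒ 0
Ȟ^2: (10−0)−10=0 plus torsion [2] ⇒ Z/2

Ȟ^0 = Z; Ȟ^1 = 0; Ȟ^2 = Z/2
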